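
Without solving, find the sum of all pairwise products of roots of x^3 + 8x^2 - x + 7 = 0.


By Vieta's formulas for x^3 + bx^2 + cx + d = 0:
  r1 + r2 + r3 = -b/a = -8
  r1*r2 + r1*r3 + r2*r3 = c/a = -1
  r1*r2*r3 = -d/a = -7


Sum of pairwise products = -1


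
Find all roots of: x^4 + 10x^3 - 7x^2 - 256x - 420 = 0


Let p(x) = x^4 + 10x^3 - 7x^2 - 256x - 420. By the rational root theorem (leading coefficient 1), any rational root is an integer divisor of 420: try ±1, ±2, ... in turn.
Test x = 1: value = -672 ≠ 0.
Test x = -1: value = -180 ≠ 0.
Test x = 2: value = -864 ≠ 0.
Test x = -2: value = 0 ✓, so (x + 2) is a factor.
Synthetic division by (x + 2): bring down 1; 1(-2) + 10 = 8; 8(-2) - 7 = -23; (-23)(-2) - 256 = -210; (-210)(-2) - 420 = 0 → quotient x^3 + 8x^2 - 23x - 210, remainder 0.
Continue with the quotient x^3 + 8x^2 - 23x - 210 (candidates must divide 210; re-test x = -2 first in case it repeats).
Test x = -2: value = -140 ≠ 0.
Test x = 3: value = -180 ≠ 0.
Test x = -3: value = -96 ≠ 0.
Test x = 5: value = 0 ✓, so (x - 5) is a factor.
Synthetic division by (x - 5): bring down 1; 1(5) + 8 = 13; 13(5) - 23 = 42; 42(5) - 210 = 0 → quotient x^2 + 13x + 42, remainder 0.
Solve the quadratic x^2 + 13x + 42 = 0: discriminant = 13^2 - 4(1)(42) = 169 - 168 = 1.
sqrt(1) = 1, so x = (-13 ± 1)/2: x = -6 or x = -7.
Collecting all roots found:

x = -7, x = -6, x = -2, x = 5


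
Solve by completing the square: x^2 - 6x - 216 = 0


Start: x^2 - 6x - 216 = 0
Move constant: x^2 - 6x = 216
Half of -6 is -3, squared is 9
Add 9 to both sides: x^2 - 6x + 9 = 225
(x - 3)^2 = 225
x - 3 = ±15
x = 3 + 15 = 18 or x = 3 - 15 = -12

x = -12, x = 18


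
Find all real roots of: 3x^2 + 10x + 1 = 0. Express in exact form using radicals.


Using the quadratic formula: x = (-b ± sqrt(b^2 - 4ac)) / (2a)
Here a = 3, b = 10, c = 1
Discriminant = b^2 - 4ac = 10^2 - 4(3)(1) = 100 - 12 = 88
Since discriminant = 88 > 0, there are two real roots.
x = (-10 ± 2*sqrt(22)) / 6
Simplifying: x = (-5 ± sqrt(22)) / 3
Numerically: x ≈ -0.1032 or x ≈ -3.2301

x = (-5 + sqrt(22)) / 3 or x = (-5 - sqrt(22)) / 3


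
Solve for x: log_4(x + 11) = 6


Convert to exponential form: x + 11 = 4^6 = 4096
x = 4096 - 11 = 4085
Check: log_4(4085 + 11) = log_4(4096) = log_4(4096) = 6 ✓

x = 4085


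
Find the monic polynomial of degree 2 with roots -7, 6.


A monic polynomial with roots -7, 6 is:
p(x) = (x + 7)(x - 6)
After multiplying by (x + 7): x + 7
After multiplying by (x - 6): x^2 + x - 42

x^2 + x - 42


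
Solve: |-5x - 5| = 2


An absolute value equation |expr| = 2 gives two cases:
Case 1: -5x - 5 = 2
  -5x = 7, so x = -7/5
Case 2: -5x - 5 = -2
  -5x = 3, so x = -3/5

x = -7/5, x = -3/5


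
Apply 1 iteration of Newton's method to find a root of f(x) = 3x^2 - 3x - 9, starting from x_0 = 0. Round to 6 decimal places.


Newton's method: x_(n+1) = x_n - f(x_n)/f'(x_n)
f(x) = 3x^2 - 3x - 9
f'(x) = 6x - 3

Iteration 1:
  f(0.000000) = -9.000000
  f'(0.000000) = -3.000000
  x_1 = 0.000000 - (-9.000000)/(-3.000000) = -3.000000

x_1 = -3.000000


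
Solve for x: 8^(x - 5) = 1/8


Express both sides with the same base.
1/8 = 8^(-1)
Since the bases match, equate exponents: x - 5 = -1
So x = -1 - (-5) = 4

x = 4


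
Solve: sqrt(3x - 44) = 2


Square both sides: 3x - 44 = 2^2 = 4
3x = 4 + 44 = 48
x = 16
Check: sqrt(3*16 - 44) = sqrt(4) = 2 ✓

x = 16


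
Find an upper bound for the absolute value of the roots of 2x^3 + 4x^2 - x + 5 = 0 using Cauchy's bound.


Cauchy's bound: all roots r satisfy |r| <= 1 + max(|a_i/a_n|) for i = 0,...,n-1
where a_n is the leading coefficient.

Coefficients: [2, 4, -1, 5]
Leading coefficient a_n = 2
Ratios |a_i/a_n|: 2, 1/2, 5/2
Maximum ratio: 5/2
Cauchy's bound: |r| <= 1 + 5/2 = 7/2

Upper bound = 7/2


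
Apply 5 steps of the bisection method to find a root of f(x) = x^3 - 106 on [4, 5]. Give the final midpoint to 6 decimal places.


f(x) = x^3 - 106
f(4) = -42 < 0
f(5) = 19 > 0

Step 1: midpoint = (4.000000 + 5.000000)/2 = 4.500000
  f(4.500000) = -14.875000
  f(mid) < 0, so root is in [4.500000, 5.000000]

Step 2: midpoint = (4.500000 + 5.000000)/2 = 4.750000
  f(4.750000) = 1.171875
  f(mid) > 0, so root is in [4.500000, 4.750000]

Step 3: midpoint = (4.500000 + 4.750000)/2 = 4.625000
  f(4.625000) = -7.068359
  f(mid) < 0, so root is in [4.625000, 4.750000]

Step 4: midpoint = (4.625000 + 4.750000)/2 = 4.687500
  f(4.687500) = -3.003174
  f(mid) < 0, so root is in [4.687500, 4.750000]

Step 5: midpoint = (4.687500 + 4.750000)/2 = 4.718750
  f(4.718750) = -0.929474
  f(mid) < 0, so root is in [4.718750, 4.750000]

midpoint = 4.718750


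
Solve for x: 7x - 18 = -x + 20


Starting with: 7x - 18 = -x + 20
Move all x terms to left: (7 + 1)x = 20 + 18
Simplify: 8x = 38
Divide both sides by 8: x = 19/4

x = 19/4


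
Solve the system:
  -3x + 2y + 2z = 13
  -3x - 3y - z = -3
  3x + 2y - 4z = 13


Using Cramer's rule. Expand each determinant along the first row.
D  = (-3)*[(-3)*(-4) - (-1)*2] - 2*[(-3)*(-4) - (-1)*3] + 2*[(-3)*2 - (-3)*3]
  = (-3)*(14) - 2*(15) + 2*(3) = -66
Dx = 13*[(-3)*(-4) - (-1)*2] - 2*[(-3)*(-4) - (-1)*13] + 2*[(-3)*2 - (-3)*13]
  = 13*(14) - 2*(25) + 2*(33) = 198
Dy = (-3)*[(-3)*(-4) - (-1)*13] - 13*[(-3)*(-4) - (-1)*3] + 2*[(-3)*13 - (-3)*3]
  = (-3)*(25) - 13*(15) + 2*(-30) = -330
Dz = (-3)*[(-3)*13 - (-3)*2] - 2*[(-3)*13 - (-3)*3] + 13*[(-3)*2 - (-3)*3]
  = (-3)*(-33) - 2*(-30) + 13*(3) = 198
x = Dx/D = 198/-66 = -3, y = Dy/D = -330/-66 = 5, z = Dz/D = 198/-66 = -3
Check eq1: (-3)(-3) + (2)(5) + (2)(-3) = 13 = 13 ✓
Check eq2: (-3)(-3) + (-3)(5) + (-1)(-3) = -3 = -3 ✓
Check eq3: (3)(-3) + (2)(5) + (-4)(-3) = 13 = 13 ✓

x = -3, y = 5, z = -3


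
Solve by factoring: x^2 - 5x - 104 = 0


We need two numbers that multiply to -104 and add to -5.
Those numbers are -13 and 8 (since (-13) * 8 = -104 and (-13) + 8 = -5).
So x^2 - 5x - 104 = (x - 13)(x + 8) = 0
Setting each factor to zero: x = 13 or x = -8

x = -8, x = 13


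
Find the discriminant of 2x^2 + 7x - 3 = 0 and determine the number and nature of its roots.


For ax^2 + bx + c = 0, discriminant D = b^2 - 4ac
Here a = 2, b = 7, c = -3
D = (7)^2 - 4(2)(-3) = 49 + 24 = 73

D = 73 > 0 but not a perfect square
The equation has 2 distinct real irrational roots.

Discriminant = 73, 2 distinct real irrational roots


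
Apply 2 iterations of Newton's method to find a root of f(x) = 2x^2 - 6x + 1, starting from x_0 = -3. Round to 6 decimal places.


Newton's method: x_(n+1) = x_n - f(x_n)/f'(x_n)
f(x) = 2x^2 - 6x + 1
f'(x) = 4x - 6

Iteration 1:
  f(-3.000000) = 37.000000
  f'(-3.000000) = -18.000000
  x_1 = -3.000000 - (37.000000)/(-18.000000) = -0.944444

Iteration 2:
  f(-0.944444) = 8.450617
  f'(-0.944444) = -9.777778
  x_2 = -0.944444 - (8.450617)/(-9.777778) = -0.080177

x_2 = -0.080177


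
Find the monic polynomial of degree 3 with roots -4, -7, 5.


A monic polynomial with roots -4, -7, 5 is:
p(x) = (x + 4)(x + 7)(x - 5)
After multiplying by (x + 4): x + 4
After multiplying by (x + 7): x^2 + 11x + 28
After multiplying by (x - 5): x^3 + 6x^2 - 27x - 140

x^3 + 6x^2 - 27x - 140


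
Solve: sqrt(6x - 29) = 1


Square both sides: 6x - 29 = 1^2 = 1
6x = 1 + 29 = 30
x = 5
Check: sqrt(6*5 - 29) = sqrt(1) = 1 ✓

x = 5


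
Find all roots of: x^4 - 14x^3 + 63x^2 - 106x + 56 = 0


Let p(x) = x^4 - 14x^3 + 63x^2 - 106x + 56. By the rational root theorem (leading coefficient 1), any rational root is an integer divisor of 56: try ±1, ±2, ... in turn.
Test x = 1: value = 0 ✓, so (x - 1) is a factor.
Synthetic division by (x - 1): bring down 1; 1(1) - 14 = -13; (-13)(1) + 63 = 50; 50(1) - 106 = -56; (-56)(1) + 56 = 0 → quotient x^3 - 13x^2 + 50x - 56, remainder 0.
Continue with the quotient x^3 - 13x^2 + 50x - 56 (candidates must divide 56; re-test x = 1 first in case it repeats).
Test x = 1: value = -18 ≠ 0.
Test x = -1: value = -120 ≠ 0.
Test x = 2: value = 0 ✓, so (x - 2) is a factor.
Synthetic division by (x - 2): bring down 1; 1(2) - 13 = -11; (-11)(2) + 50 = 28; 28(2) - 56 = 0 → quotient x^2 - 11x + 28, remainder 0.
Solve the quadratic x^2 - 11x + 28 = 0: discriminant = (-11)^2 - 4(1)(28) = 121 - 112 = 9.
sqrt(9) = 3, so x = (11 ± 3)/2: x = 7 or x = 4.
Collecting all roots found:

x = 1, x = 2, x = 4, x = 7


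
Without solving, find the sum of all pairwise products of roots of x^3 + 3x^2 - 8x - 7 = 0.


By Vieta's formulas for x^3 + bx^2 + cx + d = 0:
  r1 + r2 + r3 = -b/a = -3
  r1*r2 + r1*r3 + r2*r3 = c/a = -8
  r1*r2*r3 = -d/a = 7


Sum of pairwise products = -8


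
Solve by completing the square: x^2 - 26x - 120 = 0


Start: x^2 - 26x - 120 = 0
Move constant: x^2 - 26x = 120
Half of -26 is -13, squared is 169
Add 169 to both sides: x^2 - 26x + 169 = 289
(x - 13)^2 = 289
x - 13 = ±17
x = 13 + 17 = 30 or x = 13 - 17 = -4

x = -4, x = 30


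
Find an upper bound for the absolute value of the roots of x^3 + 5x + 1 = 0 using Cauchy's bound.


Cauchy's bound: all roots r satisfy |r| <= 1 + max(|a_i/a_n|) for i = 0,...,n-1
where a_n is the leading coefficient.

Coefficients: [1, 0, 5, 1]
Leading coefficient a_n = 1
Ratios |a_i/a_n|: 0, 5, 1
Maximum ratio: 5
Cauchy's bound: |r| <= 1 + 5 = 6

Upper bound = 6


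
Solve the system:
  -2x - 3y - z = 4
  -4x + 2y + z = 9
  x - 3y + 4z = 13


Using Cramer's rule. Expand each determinant along the first row.
D  = (-2)*[2*4 - 1*(-3)] - (-3)*[(-4)*4 - 1*1] + (-1)*[(-4)*(-3) - 2*1]
  = (-2)*(11) - (-3)*(-17) + (-1)*(10) = -83
Dx = 4*[2*4 - 1*(-3)] - (-3)*[9*4 - 1*13] + (-1)*[9*(-3) - 2*13]
  = 4*(11) - (-3)*(23) + (-1)*(-53) = 166
Dy = (-2)*[9*4 - 1*13] - 4*[(-4)*4 - 1*1] + (-1)*[(-4)*13 - 9*1]
  = (-2)*(23) - 4*(-17) + (-1)*(-61) = 83
Dz = (-2)*[2*13 - 9*(-3)] - (-3)*[(-4)*13 - 9*1] + 4*[(-4)*(-3) - 2*1]
  = (-2)*(53) - (-3)*(-61) + 4*(10) = -249
x = Dx/D = 166/-83 = -2, y = Dy/D = 83/-83 = -1, z = Dz/D = -249/-83 = 3
Check eq1: (-2)(-2) + (-3)(-1) + (-1)(3) = 4 = 4 ✓
Check eq2: (-4)(-2) + (2)(-1) + (1)(3) = 9 = 9 ✓
Check eq3: (1)(-2) + (-3)(-1) + (4)(3) = 13 = 13 ✓

x = -2, y = -1, z = 3


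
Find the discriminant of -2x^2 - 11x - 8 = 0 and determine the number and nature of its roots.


For ax^2 + bx + c = 0, discriminant D = b^2 - 4ac
Here a = -2, b = -11, c = -8
D = (-11)^2 - 4(-2)(-8) = 121 - 64 = 57

D = 57 > 0 but not a perfect square
The equation has 2 distinct real irrational roots.

Discriminant = 57, 2 distinct real irrational roots


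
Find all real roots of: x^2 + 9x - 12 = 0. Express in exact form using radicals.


Using the quadratic formula: x = (-b ± sqrt(b^2 - 4ac)) / (2a)
Here a = 1, b = 9, c = -12
Discriminant = b^2 - 4ac = 9^2 - 4(1)(-12) = 81 + 48 = 129
Since discriminant = 129 > 0, there are two real roots.
x = (-9 ± sqrt(129)) / 2
Numerically: x ≈ 1.1789 or x ≈ -10.1789

x = (-9 + sqrt(129)) / 2 or x = (-9 - sqrt(129)) / 2


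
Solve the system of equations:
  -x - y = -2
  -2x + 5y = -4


Using Cramer's rule:
Determinant D = (-1)(5) - (-2)(-1) = -5 - 2 = -7
Dx = (-2)(5) - (-4)(-1) = -10 - 4 = -14
Dy = (-1)(-4) - (-2)(-2) = 4 - 4 = 0
x = Dx/D = -14/-7 = 2
y = Dy/D = 0/-7 = 0

x = 2, y = 0


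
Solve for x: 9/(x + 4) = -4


Multiply both sides by (x + 4): 9 = -4(x + 4)
Distribute: 9 = -4x - 16
-4x = 9 + 16 = 25
x = -25/4

x = -25/4


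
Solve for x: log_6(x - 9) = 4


Convert to exponential form: x - 9 = 6^4 = 1296
x = 1296 + 9 = 1305
Check: log_6(1305 - 9) = log_6(1296) = log_6(1296) = 4 ✓

x = 1305


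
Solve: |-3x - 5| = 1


An absolute value equation |expr| = 1 gives two cases:
Case 1: -3x - 5 = 1
  -3x = 6, so x = -2
Case 2: -3x - 5 = -1
  -3x = 4, so x = -4/3

x = -2, x = -4/3


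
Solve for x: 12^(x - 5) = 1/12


Express both sides with the same base.
1/12 = 12^(-1)
Since the bases match, equate exponents: x - 5 = -1
So x = -1 - (-5) = 4

x = 4


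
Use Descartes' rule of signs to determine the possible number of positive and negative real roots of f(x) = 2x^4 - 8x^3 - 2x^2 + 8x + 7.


Descartes' rule of signs:

For positive roots, count sign changes in f(x) = 2x^4 - 8x^3 - 2x^2 + 8x + 7:
Signs of coefficients: +, -, -, +, +
Number of sign changes: 2
Possible positive real roots: 2, 0

For negative roots, examine f(-x) = 2x^4 + 8x^3 - 2x^2 - 8x + 7:
Signs of coefficients: +, +, -, -, +
Number of sign changes: 2
Possible negative real roots: 2, 0

Positive roots: 2 or 0; Negative roots: 2 or 0


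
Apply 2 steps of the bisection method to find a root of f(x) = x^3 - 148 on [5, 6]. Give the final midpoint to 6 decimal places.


f(x) = x^3 - 148
f(5) = -23 < 0
f(6) = 68 > 0

Step 1: midpoint = (5.000000 + 6.000000)/2 = 5.500000
  f(5.500000) = 18.375000
  f(mid) > 0, so root is in [5.000000, 5.500000]

Step 2: midpoint = (5.000000 + 5.500000)/2 = 5.250000
  f(5.250000) = -3.296875
  f(mid) < 0, so root is in [5.250000, 5.500000]

midpoint = 5.250000


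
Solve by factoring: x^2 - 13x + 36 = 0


We need two numbers that multiply to 36 and add to -13.
Those numbers are -4 and -9 (since (-4) * (-9) = 36 and (-4) + (-9) = -13).
So x^2 - 13x + 36 = (x - 4)(x - 9) = 0
Setting each factor to zero: x = 4 or x = 9

x = 4, x = 9


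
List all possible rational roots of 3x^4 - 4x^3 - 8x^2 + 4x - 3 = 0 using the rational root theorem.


Rational root theorem: possible roots are ±p/q where:
  p divides the constant term (-3): p ∈ {1, 3}
  q divides the leading coefficient (3): q ∈ {1, 3}

All possible rational roots: -3, -1, -1/3, 1/3, 1, 3

-3, -1, -1/3, 1/3, 1, 3


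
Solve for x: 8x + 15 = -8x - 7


Starting with: 8x + 15 = -8x - 7
Move all x terms to left: (8 + 8)x = -7 - 15
Simplify: 16x = -22
Divide both sides by 16: x = -11/8

x = -11/8


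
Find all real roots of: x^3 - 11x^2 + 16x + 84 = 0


Let p(x) = x^3 - 11x^2 + 16x + 84. By the rational root theorem (leading coefficient 1), any rational root is an integer divisor of 84: try ±1, ±2, ... in turn.
Test x = 1: value = 90 ≠ 0.
Test x = -1: value = 56 ≠ 0.
Test x = 2: value = 80 ≠ 0.
Test x = -2: value = 0 ✓, so (x + 2) is a factor.
Synthetic division by (x + 2): bring down 1; 1(-2) - 11 = -13; (-13)(-2) + 16 = 42; 42(-2) + 84 = 0 → quotient x^2 - 13x + 42, remainder 0.
Solve the quadratic x^2 - 13x + 42 = 0: discriminant = (-13)^2 - 4(1)(42) = 169 - 168 = 1.
sqrt(1) = 1, so x = (13 ± 1)/2: x = 7 or x = 6.

x = -2, x = 6, x = 7


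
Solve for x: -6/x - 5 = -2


Subtract -5 from both sides: -6/x = 3
Multiply both sides by x: -6 = 3 * x
Divide by 3: x = -2

x = -2


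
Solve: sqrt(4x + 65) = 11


Square both sides: 4x + 65 = 11^2 = 121
4x = 121 - 65 = 56
x = 14
Check: sqrt(4*14 + 65) = sqrt(121) = 11 ✓

x = 14


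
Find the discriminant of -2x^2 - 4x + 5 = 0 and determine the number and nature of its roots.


For ax^2 + bx + c = 0, discriminant D = b^2 - 4ac
Here a = -2, b = -4, c = 5
D = (-4)^2 - 4(-2)(5) = 16 + 40 = 56

D = 56 > 0 but not a perfect square
The equation has 2 distinct real irrational roots.

Discriminant = 56, 2 distinct real irrational roots


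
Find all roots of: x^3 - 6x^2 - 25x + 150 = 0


Let p(x) = x^3 - 6x^2 - 25x + 150. By the rational root theorem (leading coefficient 1), any rational root is an integer divisor of 150: try ±1, ±2, ... in turn.
Test x = 1: value = 120 ≠ 0.
Test x = -1: value = 168 ≠ 0.
Test x = 2: value = 84 ≠ 0.
Test x = -2: value = 168 ≠ 0.
Test x = 3: value = 48 ≠ 0.
Test x = -3: value = 144 ≠ 0.
Test x = 5: value = 0 ✓, so (x - 5) is a factor.
Synthetic division by (x - 5): bring down 1; 1(5) - 6 = -1; (-1)(5) - 25 = -30; (-30)(5) + 150 = 0 → quotient x^2 - x - 30, remainder 0.
Solve the quadratic x^2 - x - 30 = 0: discriminant = (-1)^2 - 4(1)(-30) = 1 + 120 = 121.
sqrt(121) = 11, so x = (1 ± 11)/2: x = 6 or x = -5.
Collecting all roots found:

x = -5, x = 5, x = 6


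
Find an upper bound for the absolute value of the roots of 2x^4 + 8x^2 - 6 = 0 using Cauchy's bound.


Cauchy's bound: all roots r satisfy |r| <= 1 + max(|a_i/a_n|) for i = 0,...,n-1
where a_n is the leading coefficient.

Coefficients: [2, 0, 8, 0, -6]
Leading coefficient a_n = 2
Ratios |a_i/a_n|: 0, 4, 0, 3
Maximum ratio: 4
Cauchy's bound: |r| <= 1 + 4 = 5

Upper bound = 5


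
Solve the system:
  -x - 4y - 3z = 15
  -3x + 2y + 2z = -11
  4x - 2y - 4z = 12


Using Cramer's rule. Expand each determinant along the first row.
D  = (-1)*[2*(-4) - 2*(-2)] - (-4)*[(-3)*(-4) - 2*4] + (-3)*[(-3)*(-2) - 2*4]
  = (-1)*(-4) - (-4)*(4) + (-3)*(-2) = 26
Dx = 15*[2*(-4) - 2*(-2)] - (-4)*[(-11)*(-4) - 2*12] + (-3)*[(-11)*(-2) - 2*12]
  = 15*(-4) - (-4)*(20) + (-3)*(-2) = 26
Dy = (-1)*[(-11)*(-4) - 2*12] - 15*[(-3)*(-4) - 2*4] + (-3)*[(-3)*12 - (-11)*4]
  = (-1)*(20) - 15*(4) + (-3)*(8) = -104
Dz = (-1)*[2*12 - (-11)*(-2)] - (-4)*[(-3)*12 - (-11)*4] + 15*[(-3)*(-2) - 2*4]
  = (-1)*(2) - (-4)*(8) + 15*(-2) = 0
x = Dx/D = 26/26 = 1, y = Dy/D = -104/26 = -4, z = Dz/D = 0/26 = 0
Check eq1: (-1)(1) + (-4)(-4) + (-3)(0) = 15 = 15 ✓
Check eq2: (-3)(1) + (2)(-4) + (2)(0) = -11 = -11 ✓
Check eq3: (4)(1) + (-2)(-4) + (-4)(0) = 12 = 12 ✓

x = 1, y = -4, z = 0


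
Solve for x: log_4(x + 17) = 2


Convert to exponential form: x + 17 = 4^2 = 16
x = 16 - 17 = -1
Check: log_4(-1 + 17) = log_4(16) = log_4(16) = 2 ✓

x = -1


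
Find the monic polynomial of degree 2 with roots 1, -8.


A monic polynomial with roots 1, -8 is:
p(x) = (x - 1)(x + 8)
After multiplying by (x - 1): x - 1
After multiplying by (x + 8): x^2 + 7x - 8

x^2 + 7x - 8


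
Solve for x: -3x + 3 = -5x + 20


Starting with: -3x + 3 = -5x + 20
Move all x terms to left: (-3 + 5)x = 20 - 3
Simplify: 2x = 17
Divide both sides by 2: x = 17/2

x = 17/2


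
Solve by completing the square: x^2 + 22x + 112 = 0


Start: x^2 + 22x + 112 = 0
Move constant: x^2 + 22x = -112
Half of 22 is 11, squared is 121
Add 121 to both sides: x^2 + 22x + 121 = 9
(x + 11)^2 = 9
x + 11 = ±3
x = -11 + 3 = -8 or x = -11 - 3 = -14

x = -14, x = -8


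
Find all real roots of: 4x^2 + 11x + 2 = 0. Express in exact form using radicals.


Using the quadratic formula: x = (-b ± sqrt(b^2 - 4ac)) / (2a)
Here a = 4, b = 11, c = 2
Discriminant = b^2 - 4ac = 11^2 - 4(4)(2) = 121 - 32 = 89
Since discriminant = 89 > 0, there are two real roots.
x = (-11 ± sqrt(89)) / 8
Numerically: x ≈ -0.1958 or x ≈ -2.5542

x = (-11 + sqrt(89)) / 8 or x = (-11 - sqrt(89)) / 8


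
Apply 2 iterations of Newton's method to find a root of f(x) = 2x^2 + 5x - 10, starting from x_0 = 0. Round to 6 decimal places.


Newton's method: x_(n+1) = x_n - f(x_n)/f'(x_n)
f(x) = 2x^2 + 5x - 10
f'(x) = 4x + 5

Iteration 1:
  f(0.000000) = -10.000000
  f'(0.000000) = 5.000000
  x_1 = 0.000000 - (-10.000000)/(5.000000) = 2.000000

Iteration 2:
  f(2.000000) = 8.000000
  f'(2.000000) = 13.000000
  x_2 = 2.000000 - (8.000000)/(13.000000) = 1.384615

x_2 = 1.384615


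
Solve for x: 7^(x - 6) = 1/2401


Express both sides with the same base.
1/2401 = 7^(-4)
Since the bases match, equate exponents: x - 6 = -4
So x = -4 - (-6) = 2

x = 2


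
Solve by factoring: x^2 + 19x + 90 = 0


We need two numbers that multiply to 90 and add to 19.
Those numbers are 10 and 9 (since 10 * 9 = 90 and 10 + 9 = 19).
So x^2 + 19x + 90 = (x + 10)(x + 9) = 0
Setting each factor to zero: x = -10 or x = -9

x = -10, x = -9


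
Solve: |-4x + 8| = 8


An absolute value equation |expr| = 8 gives two cases:
Case 1: -4x + 8 = 8
  -4x = 0, so x = 0
Case 2: -4x + 8 = -8
  -4x = -16, so x = 4

x = 0, x = 4


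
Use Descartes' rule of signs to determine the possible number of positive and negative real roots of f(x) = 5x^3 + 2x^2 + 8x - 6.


Descartes' rule of signs:

For positive roots, count sign changes in f(x) = 5x^3 + 2x^2 + 8x - 6:
Signs of coefficients: +, +, +, -
Number of sign changes: 1
Possible positive real roots: 1

For negative roots, examine f(-x) = -5x^3 + 2x^2 - 8x - 6:
Signs of coefficients: -, +, -, -
Number of sign changes: 2
Possible negative real roots: 2, 0

Positive roots: 1; Negative roots: 2 or 0


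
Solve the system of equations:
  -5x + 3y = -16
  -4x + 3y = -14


Using Cramer's rule:
Determinant D = (-5)(3) - (-4)(3) = -15 + 12 = -3
Dx = (-16)(3) - (-14)(3) = -48 + 42 = -6
Dy = (-5)(-14) - (-4)(-16) = 70 - 64 = 6
x = Dx/D = -6/-3 = 2
y = Dy/D = 6/-3 = -2

x = 2, y = -2


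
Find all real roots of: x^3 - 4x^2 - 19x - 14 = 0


Let p(x) = x^3 - 4x^2 - 19x - 14. By the rational root theorem (leading coefficient 1), any rational root is an integer divisor of 14: try ±1, ±2, ... in turn.
Test x = 1: value = -36 ≠ 0.
Test x = -1: value = 0 ✓, so (x + 1) is a factor.
Synthetic division by (x + 1): bring down 1; 1(-1) - 4 = -5; (-5)(-1) - 19 = -14; (-14)(-1) - 14 = 0 → quotient x^2 - 5x - 14, remainder 0.
Solve the quadratic x^2 - 5x - 14 = 0: discriminant = (-5)^2 - 4(1)(-14) = 25 + 56 = 81.
sqrt(81) = 9, so x = (5 ± 9)/2: x = 7 or x = -2.

x = -2, x = -1, x = 7


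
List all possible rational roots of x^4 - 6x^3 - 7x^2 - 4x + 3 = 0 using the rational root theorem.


Rational root theorem: possible roots are ±p/q where:
  p divides the constant term (3): p ∈ {1, 3}
  q divides the leading coefficient (1): q ∈ {1}

All possible rational roots: -3, -1, 1, 3

-3, -1, 1, 3


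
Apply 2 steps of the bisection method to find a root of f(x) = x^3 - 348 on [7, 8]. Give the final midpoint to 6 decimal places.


f(x) = x^3 - 348
f(7) = -5 < 0
f(8) = 164 > 0

Step 1: midpoint = (7.000000 + 8.000000)/2 = 7.500000
  f(7.500000) = 73.875000
  f(mid) > 0, so root is in [7.000000, 7.500000]

Step 2: midpoint = (7.000000 + 7.500000)/2 = 7.250000
  f(7.250000) = 33.078125
  f(mid) > 0, so root is in [7.000000, 7.250000]

midpoint = 7.250000


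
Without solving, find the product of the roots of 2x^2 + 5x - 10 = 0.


By Vieta's formulas for ax^2 + bx + c = 0:
  Sum of roots = -b/a
  Product of roots = c/a

Here a = 2, b = 5, c = -10
Sum = -(5)/2 = -5/2
Product = -10/2 = -5

Product = -5


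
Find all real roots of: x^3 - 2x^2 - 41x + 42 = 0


Let p(x) = x^3 - 2x^2 - 41x + 42. By the rational root theorem (leading coefficient 1), any rational root is an integer divisor of 42: try ±1, ±2, ... in turn.
Test x = 1: value = 0 ✓, so (x - 1) is a factor.
Synthetic division by (x - 1): bring down 1; 1(1) - 2 = -1; (-1)(1) - 41 = -42; (-42)(1) + 42 = 0 → quotient x^2 - x - 42, remainder 0.
Solve the quadratic x^2 - x - 42 = 0: discriminant = (-1)^2 - 4(1)(-42) = 1 + 168 = 169.
sqrt(169) = 13, so x = (1 ± 13)/2: x = 7 or x = -6.

x = -6, x = 1, x = 7


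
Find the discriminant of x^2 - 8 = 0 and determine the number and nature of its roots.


For ax^2 + bx + c = 0, discriminant D = b^2 - 4ac
Here a = 1, b = 0, c = -8
D = (0)^2 - 4(1)(-8) = 0 + 32 = 32

D = 32 > 0 but not a perfect square
The equation has 2 distinct real irrational roots.

Discriminant = 32, 2 distinct real irrational roots


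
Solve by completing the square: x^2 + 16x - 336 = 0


Start: x^2 + 16x - 336 = 0
Move constant: x^2 + 16x = 336
Half of 16 is 8, squared is 64
Add 64 to both sides: x^2 + 16x + 64 = 400
(x + 8)^2 = 400
x + 8 = ±20
x = -8 + 20 = 12 or x = -8 - 20 = -28

x = -28, x = 12


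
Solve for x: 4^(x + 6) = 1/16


Express both sides with the same base.
1/16 = 4^(-2)
Since the bases match, equate exponents: x + 6 = -2
So x = -2 - (6) = -8

x = -8


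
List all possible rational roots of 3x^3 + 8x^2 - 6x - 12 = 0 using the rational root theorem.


Rational root theorem: possible roots are ±p/q where:
  p divides the constant term (-12): p ∈ {1, 2, 3, 4, 6, 12}
  q divides the leading coefficient (3): q ∈ {1, 3}

All possible rational roots: -12, -6, -4, -3, -2, -4/3, -1, -2/3, -1/3, 1/3, 2/3, 1, 4/3, 2, 3, 4, 6, 12

-12, -6, -4, -3, -2, -4/3, -1, -2/3, -1/3, 1/3, 2/3, 1, 4/3, 2, 3, 4, 6, 12


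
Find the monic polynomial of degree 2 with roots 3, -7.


A monic polynomial with roots 3, -7 is:
p(x) = (x - 3)(x + 7)
After multiplying by (x - 3): x - 3
After multiplying by (x + 7): x^2 + 4x - 21

x^2 + 4x - 21


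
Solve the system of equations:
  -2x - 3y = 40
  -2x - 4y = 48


Using Cramer's rule:
Determinant D = (-2)(-4) - (-2)(-3) = 8 - 6 = 2
Dx = (40)(-4) - (48)(-3) = -160 + 144 = -16
Dy = (-2)(48) - (-2)(40) = -96 + 80 = -16
x = Dx/D = -16/2 = -8
y = Dy/D = -16/2 = -8

x = -8, y = -8


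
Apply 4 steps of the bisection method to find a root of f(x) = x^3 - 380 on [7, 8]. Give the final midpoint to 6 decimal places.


f(x) = x^3 - 380
f(7) = -37 < 0
f(8) = 132 > 0

Step 1: midpoint = (7.000000 + 8.000000)/2 = 7.500000
  f(7.500000) = 41.875000
  f(mid) > 0, so root is in [7.000000, 7.500000]

Step 2: midpoint = (7.000000 + 7.500000)/2 = 7.250000
  f(7.250000) = 1.078125
  f(mid) > 0, so root is in [7.000000, 7.250000]

Step 3: midpoint = (7.000000 + 7.250000)/2 = 7.125000
  f(7.125000) = -18.294922
  f(mid) < 0, so root is in [7.125000, 7.250000]

Step 4: midpoint = (7.125000 + 7.250000)/2 = 7.187500
  f(7.187500) = -8.692627
  f(mid) < 0, so root is in [7.187500, 7.250000]

midpoint = 7.187500


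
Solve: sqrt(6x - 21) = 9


Square both sides: 6x - 21 = 9^2 = 81
6x = 81 + 21 = 102
x = 17
Check: sqrt(6*17 - 21) = sqrt(81) = 9 ✓

x = 17


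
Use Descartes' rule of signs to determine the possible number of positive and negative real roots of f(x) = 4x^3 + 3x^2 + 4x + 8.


Descartes' rule of signs:

For positive roots, count sign changes in f(x) = 4x^3 + 3x^2 + 4x + 8:
Signs of coefficients: +, +, +, +
Number of sign changes: 0
Possible positive real roots: 0

For negative roots, examine f(-x) = -4x^3 + 3x^2 - 4x + 8:
Signs of coefficients: -, +, -, +
Number of sign changes: 3
Possible negative real roots: 3, 1

Positive roots: 0; Negative roots: 3 or 1


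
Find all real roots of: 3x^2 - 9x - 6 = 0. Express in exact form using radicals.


Using the quadratic formula: x = (-b ± sqrt(b^2 - 4ac)) / (2a)
Here a = 3, b = -9, c = -6
Discriminant = b^2 - 4ac = (-9)^2 - 4(3)(-6) = 81 + 72 = 153
Since discriminant = 153 > 0, there are two real roots.
x = (9 ± 3*sqrt(17)) / 6
Simplifying: x = (3 ± sqrt(17)) / 2
Numerically: x ≈ 3.5616 or x ≈ -0.5616

x = (3 + sqrt(17)) / 2 or x = (3 - sqrt(17)) / 2


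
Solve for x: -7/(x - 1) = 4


Multiply both sides by (x - 1): -7 = 4(x - 1)
Distribute: -7 = 4x - 4
4x = -7 + 4 = -3
x = -3/4

x = -3/4


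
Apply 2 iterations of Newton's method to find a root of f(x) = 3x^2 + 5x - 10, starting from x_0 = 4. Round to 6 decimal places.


Newton's method: x_(n+1) = x_n - f(x_n)/f'(x_n)
f(x) = 3x^2 + 5x - 10
f'(x) = 6x + 5

Iteration 1:
  f(4.000000) = 58.000000
  f'(4.000000) = 29.000000
  x_1 = 4.000000 - (58.000000)/(29.000000) = 2.000000

Iteration 2:
  f(2.000000) = 12.000000
  f'(2.000000) = 17.000000
  x_2 = 2.000000 - (12.000000)/(17.000000) = 1.294118

x_2 = 1.294118


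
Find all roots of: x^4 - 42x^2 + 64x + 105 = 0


Let p(x) = x^4 - 42x^2 + 64x + 105. By the rational root theorem (leading coefficient 1), any rational root is an integer divisor of 105: try ±1, ±2, ... in turn.
Test x = 1: value = 128 ≠ 0.
Test x = -1: value = 0 ✓, so (x + 1) is a factor.
Synthetic division by (x + 1): bring down 1; 1(-1) + 0 = -1; (-1)(-1) - 42 = -41; (-41)(-1) + 64 = 105; 105(-1) + 105 = 0 → quotient x^3 - x^2 - 41x + 105, remainder 0.
Continue with the quotient x^3 - x^2 - 41x + 105 (candidates must divide 105; re-test x = -1 first in case it repeats).
Test x = -1: value = 144 ≠ 0.
Test x = 3: value = 0 ✓, so (x - 3) is a factor.
Synthetic division by (x - 3): bring down 1; 1(3) - 1 = 2; 2(3) - 41 = -35; (-35)(3) + 105 = 0 → quotient x^2 + 2x - 35, remainder 0.
Solve the quadratic x^2 + 2x - 35 = 0: discriminant = 2^2 - 4(1)(-35) = 4 + 140 = 144.
sqrt(144) = 12, so x = (-2 ± 12)/2: x = 5 or x = -7.
Collecting all roots found:

x = -7, x = -1, x = 3, x = 5


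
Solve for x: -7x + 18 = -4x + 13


Starting with: -7x + 18 = -4x + 13
Move all x terms to left: (-7 + 4)x = 13 - 18
Simplify: -3x = -5
Divide both sides by -3: x = 5/3

x = 5/3


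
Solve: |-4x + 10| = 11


An absolute value equation |expr| = 11 gives two cases:
Case 1: -4x + 10 = 11
  -4x = 1, so x = -1/4
Case 2: -4x + 10 = -11
  -4x = -21, so x = 21/4

x = -1/4, x = 21/4


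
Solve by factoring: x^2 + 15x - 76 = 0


We need two numbers that multiply to -76 and add to 15.
Those numbers are -4 and 19 (since (-4) * 19 = -76 and (-4) + 19 = 15).
So x^2 + 15x - 76 = (x - 4)(x + 19) = 0
Setting each factor to zero: x = 4 or x = -19

x = -19, x = 4


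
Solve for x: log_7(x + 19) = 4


Convert to exponential form: x + 19 = 7^4 = 2401
x = 2401 - 19 = 2382
Check: log_7(2382 + 19) = log_7(2401) = log_7(2401) = 4 ✓

x = 2382


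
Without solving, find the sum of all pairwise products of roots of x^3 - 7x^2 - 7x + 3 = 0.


By Vieta's formulas for x^3 + bx^2 + cx + d = 0:
  r1 + r2 + r3 = -b/a = 7
  r1*r2 + r1*r3 + r2*r3 = c/a = -7
  r1*r2*r3 = -d/a = -3


Sum of pairwise products = -7


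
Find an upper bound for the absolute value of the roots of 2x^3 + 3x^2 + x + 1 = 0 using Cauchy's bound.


Cauchy's bound: all roots r satisfy |r| <= 1 + max(|a_i/a_n|) for i = 0,...,n-1
where a_n is the leading coefficient.

Coefficients: [2, 3, 1, 1]
Leading coefficient a_n = 2
Ratios |a_i/a_n|: 3/2, 1/2, 1/2
Maximum ratio: 3/2
Cauchy's bound: |r| <= 1 + 3/2 = 5/2

Upper bound = 5/2


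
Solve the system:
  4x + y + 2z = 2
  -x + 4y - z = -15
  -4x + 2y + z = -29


Using Cramer's rule. Expand each determinant along the first row.
D  = 4*[4*1 - (-1)*2] - 1*[(-1)*1 - (-1)*(-4)] + 2*[(-1)*2 - 4*(-4)]
  = 4*(6) - 1*(-5) + 2*(14) = 57
Dx = 2*[4*1 - (-1)*2] - 1*[(-15)*1 - (-1)*(-29)] + 2*[(-15)*2 - 4*(-29)]
  = 2*(6) - 1*(-44) + 2*(86) = 228
Dy = 4*[(-15)*1 - (-1)*(-29)] - 2*[(-1)*1 - (-1)*(-4)] + 2*[(-1)*(-29) - (-15)*(-4)]
  = 4*(-44) - 2*(-5) + 2*(-31) = -228
Dz = 4*[4*(-29) - (-15)*2] - 1*[(-1)*(-29) - (-15)*(-4)] + 2*[(-1)*2 - 4*(-4)]
  = 4*(-86) - 1*(-31) + 2*(14) = -285
x = Dx/D = 228/57 = 4, y = Dy/D = -228/57 = -4, z = Dz/D = -285/57 = -5
Check eq1: (4)(4) + (1)(-4) + (2)(-5) = 2 = 2 ✓
Check eq2: (-1)(4) + (4)(-4) + (-1)(-5) = -15 = -15 ✓
Check eq3: (-4)(4) + (2)(-4) + (1)(-5) = -29 = -29 ✓

x = 4, y = -4, z = -5


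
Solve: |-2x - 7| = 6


An absolute value equation |expr| = 6 gives two cases:
Case 1: -2x - 7 = 6
  -2x = 13, so x = -13/2
Case 2: -2x - 7 = -6
  -2x = 1, so x = -1/2

x = -13/2, x = -1/2


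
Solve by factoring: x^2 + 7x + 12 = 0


We need two numbers that multiply to 12 and add to 7.
Those numbers are 3 and 4 (since 3 * 4 = 12 and 3 + 4 = 7).
So x^2 + 7x + 12 = (x + 3)(x + 4) = 0
Setting each factor to zero: x = -3 or x = -4

x = -4, x = -3


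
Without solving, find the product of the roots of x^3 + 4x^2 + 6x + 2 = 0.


By Vieta's formulas for x^3 + bx^2 + cx + d = 0:
  r1 + r2 + r3 = -b/a = -4
  r1*r2 + r1*r3 + r2*r3 = c/a = 6
  r1*r2*r3 = -d/a = -2


Product = -2


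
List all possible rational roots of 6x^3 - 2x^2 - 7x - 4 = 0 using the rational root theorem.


Rational root theorem: possible roots are ±p/q where:
  p divides the constant term (-4): p ∈ {1, 2, 4}
  q divides the leading coefficient (6): q ∈ {1, 2, 3, 6}

All possible rational roots: -4, -2, -4/3, -1, -2/3, -1/2, -1/3, -1/6, 1/6, 1/3, 1/2, 2/3, 1, 4/3, 2, 4

-4, -2, -4/3, -1, -2/3, -1/2, -1/3, -1/6, 1/6, 1/3, 1/2, 2/3, 1, 4/3, 2, 4


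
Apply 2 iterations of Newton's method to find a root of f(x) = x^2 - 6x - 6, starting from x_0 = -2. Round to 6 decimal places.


Newton's method: x_(n+1) = x_n - f(x_n)/f'(x_n)
f(x) = x^2 - 6x - 6
f'(x) = 2x - 6

Iteration 1:
  f(-2.000000) = 10.000000
  f'(-2.000000) = -10.000000
  x_1 = -2.000000 - (10.000000)/(-10.000000) = -1.000000

Iteration 2:
  f(-1.000000) = 1.000000
  f'(-1.000000) = -8.000000
  x_2 = -1.000000 - (1.000000)/(-8.000000) = -0.875000

x_2 = -0.875000


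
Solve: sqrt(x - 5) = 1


Square both sides: x - 5 = 1^2 = 1
x = 1 + 5 = 6
x = 6
Check: sqrt(1*6 - 5) = sqrt(1) = 1 ✓

x = 6


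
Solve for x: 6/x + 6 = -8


Subtract 6 from both sides: 6/x = -14
Multiply both sides by x: 6 = -14 * x
Divide by -14: x = -3/7

x = -3/7


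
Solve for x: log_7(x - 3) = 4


Convert to exponential form: x - 3 = 7^4 = 2401
x = 2401 + 3 = 2404
Check: log_7(2404 - 3) = log_7(2401) = log_7(2401) = 4 ✓

x = 2404


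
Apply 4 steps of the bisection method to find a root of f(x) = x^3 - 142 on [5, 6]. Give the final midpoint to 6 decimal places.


f(x) = x^3 - 142
f(5) = -17 < 0
f(6) = 74 > 0

Step 1: midpoint = (5.000000 + 6.000000)/2 = 5.500000
  f(5.500000) = 24.375000
  f(mid) > 0, so root is in [5.000000, 5.500000]

Step 2: midpoint = (5.000000 + 5.500000)/2 = 5.250000
  f(5.250000) = 2.703125
  f(mid) > 0, so root is in [5.000000, 5.250000]

Step 3: midpoint = (5.000000 + 5.250000)/2 = 5.125000
  f(5.125000) = -7.388672
  f(mid) < 0, so root is in [5.125000, 5.250000]

Step 4: midpoint = (5.125000 + 5.250000)/2 = 5.187500
  f(5.187500) = -2.403564
  f(mid) < 0, so root is in [5.187500, 5.250000]

midpoint = 5.187500


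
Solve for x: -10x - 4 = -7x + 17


Starting with: -10x - 4 = -7x + 17
Move all x terms to left: (-10 + 7)x = 17 + 4
Simplify: -3x = 21
Divide both sides by -3: x = -7

x = -7


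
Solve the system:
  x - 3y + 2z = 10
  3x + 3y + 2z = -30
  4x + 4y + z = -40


Using Cramer's rule. Expand each determinant along the first row.
D  = 1*[3*1 - 2*4] - (-3)*[3*1 - 2*4] + 2*[3*4 - 3*4]
  = 1*(-5) - (-3)*(-5) + 2*(0) = -20
Dx = 10*[3*1 - 2*4] - (-3)*[(-30)*1 - 2*(-40)] + 2*[(-30)*4 - 3*(-40)]
  = 10*(-5) - (-3)*(50) + 2*(0) = 100
Dy = 1*[(-30)*1 - 2*(-40)] - 10*[3*1 - 2*4] + 2*[3*(-40) - (-30)*4]
  = 1*(50) - 10*(-5) + 2*(0) = 100
Dz = 1*[3*(-40) - (-30)*4] - (-3)*[3*(-40) - (-30)*4] + 10*[3*4 - 3*4]
  = 1*(0) - (-3)*(0) + 10*(0) = 0
x = Dx/D = 100/-20 = -5, y = Dy/D = 100/-20 = -5, z = Dz/D = 0/-20 = 0
Check eq1: (1)(-5) + (-3)(-5) + (2)(0) = 10 = 10 ✓
Check eq2: (3)(-5) + (3)(-5) + (2)(0) = -30 = -30 ✓
Check eq3: (4)(-5) + (4)(-5) + (1)(0) = -40 = -40 ✓

x = -5, y = -5, z = 0


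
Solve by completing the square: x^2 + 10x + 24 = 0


Start: x^2 + 10x + 24 = 0
Move constant: x^2 + 10x = -24
Half of 10 is 5, squared is 25
Add 25 to both sides: x^2 + 10x + 25 = 1
(x + 5)^2 = 1
x + 5 = ±1
x = -5 + 1 = -4 or x = -5 - 1 = -6

x = -6, x = -4


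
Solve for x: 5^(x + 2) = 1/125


Express both sides with the same base.
1/125 = 5^(-3)
Since the bases match, equate exponents: x + 2 = -3
So x = -3 - (2) = -5

x = -5


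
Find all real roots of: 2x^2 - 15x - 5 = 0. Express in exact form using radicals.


Using the quadratic formula: x = (-b ± sqrt(b^2 - 4ac)) / (2a)
Here a = 2, b = -15, c = -5
Discriminant = b^2 - 4ac = (-15)^2 - 4(2)(-5) = 225 + 40 = 265
Since discriminant = 265 > 0, there are two real roots.
x = (15 ± sqrt(265)) / 4
Numerically: x ≈ 7.8197 or x ≈ -0.3197

x = (15 + sqrt(265)) / 4 or x = (15 - sqrt(265)) / 4


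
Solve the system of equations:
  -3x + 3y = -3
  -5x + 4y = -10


Using Cramer's rule:
Determinant D = (-3)(4) - (-5)(3) = -12 + 15 = 3
Dx = (-3)(4) - (-10)(3) = -12 + 30 = 18
Dy = (-3)(-10) - (-5)(-3) = 30 - 15 = 15
x = Dx/D = 18/3 = 6
y = Dy/D = 15/3 = 5

x = 6, y = 5


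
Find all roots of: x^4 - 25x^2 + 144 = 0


Let p(x) = x^4 - 25x^2 + 144. By the rational root theorem (leading coefficient 1), any rational root is an integer divisor of 144: try ±1, ±2, ... in turn.
Test x = 1: value = 120 ≠ 0.
Test x = -1: value = 120 ≠ 0.
Test x = 2: value = 60 ≠ 0.
Test x = -2: value = 60 ≠ 0.
Test x = 3: value = 0 ✓, so (x - 3) is a factor.
Synthetic division by (x - 3): bring down 1; 1(3) + 0 = 3; 3(3) - 25 = -16; (-16)(3) + 0 = -48; (-48)(3) + 144 = 0 → quotient x^3 + 3x^2 - 16x - 48, remainder 0.
Continue with the quotient x^3 + 3x^2 - 16x - 48 (candidates must divide 48; re-test x = 3 first in case it repeats).
Test x = 3: value = -42 ≠ 0.
Test x = -3: value = 0 ✓, so (x + 3) is a factor.
Synthetic division by (x + 3): bring down 1; 1(-3) + 3 = 0; 0(-3) - 16 = -16; (-16)(-3) - 48 = 0 → quotient x^2 - 16, remainder 0.
Solve the quadratic x^2 - 16 = 0: discriminant = 0^2 - 4(1)(-16) = 0 + 64 = 64.
sqrt(64) = 8, so x = (0 ± 8)/2: x = 4 or x = -4.
Collecting all roots found:

x = -4, x = -3, x = 3, x = 4


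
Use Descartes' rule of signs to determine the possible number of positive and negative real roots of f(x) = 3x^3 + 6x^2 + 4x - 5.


Descartes' rule of signs:

For positive roots, count sign changes in f(x) = 3x^3 + 6x^2 + 4x - 5:
Signs of coefficients: +, +, +, -
Number of sign changes: 1
Possible positive real roots: 1

For negative roots, examine f(-x) = -3x^3 + 6x^2 - 4x - 5:
Signs of coefficients: -, +, -, -
Number of sign changes: 2
Possible negative real roots: 2, 0

Positive roots: 1; Negative roots: 2 or 0


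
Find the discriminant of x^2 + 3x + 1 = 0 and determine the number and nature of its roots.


For ax^2 + bx + c = 0, discriminant D = b^2 - 4ac
Here a = 1, b = 3, c = 1
D = (3)^2 - 4(1)(1) = 9 - 4 = 5

D = 5 > 0 but not a perfect square
The equation has 2 distinct real irrational roots.

Discriminant = 5, 2 distinct real irrational roots


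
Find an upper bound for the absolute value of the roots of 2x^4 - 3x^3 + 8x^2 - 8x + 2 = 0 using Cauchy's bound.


Cauchy's bound: all roots r satisfy |r| <= 1 + max(|a_i/a_n|) for i = 0,...,n-1
where a_n is the leading coefficient.

Coefficients: [2, -3, 8, -8, 2]
Leading coefficient a_n = 2
Ratios |a_i/a_n|: 3/2, 4, 4, 1
Maximum ratio: 4
Cauchy's bound: |r| <= 1 + 4 = 5

Upper bound = 5


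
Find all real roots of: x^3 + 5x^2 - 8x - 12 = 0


Let p(x) = x^3 + 5x^2 - 8x - 12. By the rational root theorem (leading coefficient 1), any rational root is an integer divisor of 12: try ±1, ±2, ... in turn.
Test x = 1: value = -14 ≠ 0.
Test x = -1: value = 0 ✓, so (x + 1) is a factor.
Synthetic division by (x + 1): bring down 1; 1(-1) + 5 = 4; 4(-1) - 8 = -12; (-12)(-1) - 12 = 0 → quotient x^2 + 4x - 12, remainder 0.
Solve the quadratic x^2 + 4x - 12 = 0: discriminant = 4^2 - 4(1)(-12) = 16 + 48 = 64.
sqrt(64) = 8, so x = (-4 ± 8)/2: x = 2 or x = -6.

x = -6, x = -1, x = 2


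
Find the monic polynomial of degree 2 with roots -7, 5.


A monic polynomial with roots -7, 5 is:
p(x) = (x + 7)(x - 5)
After multiplying by (x + 7): x + 7
After multiplying by (x - 5): x^2 + 2x - 35

x^2 + 2x - 35


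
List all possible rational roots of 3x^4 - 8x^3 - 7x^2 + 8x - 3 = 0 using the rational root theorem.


Rational root theorem: possible roots are ±p/q where:
  p divides the constant term (-3): p ∈ {1, 3}
  q divides the leading coefficient (3): q ∈ {1, 3}

All possible rational roots: -3, -1, -1/3, 1/3, 1, 3

-3, -1, -1/3, 1/3, 1, 3


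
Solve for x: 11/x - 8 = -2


Subtract -8 from both sides: 11/x = 6
Multiply both sides by x: 11 = 6 * x
Divide by 6: x = 11/6

x = 11/6


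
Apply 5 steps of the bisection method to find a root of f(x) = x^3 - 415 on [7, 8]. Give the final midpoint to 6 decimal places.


f(x) = x^3 - 415
f(7) = -72 < 0
f(8) = 97 > 0

Step 1: midpoint = (7.000000 + 8.000000)/2 = 7.500000
  f(7.500000) = 6.875000
  f(mid) > 0, so root is in [7.000000, 7.500000]

Step 2: midpoint = (7.000000 + 7.500000)/2 = 7.250000
  f(7.250000) = -33.921875
  f(mid) < 0, so root is in [7.250000, 7.500000]

Step 3: midpoint = (7.250000 + 7.500000)/2 = 7.375000
  f(7.375000) = -13.869141
  f(mid) < 0, so root is in [7.375000, 7.500000]

Step 4: midpoint = (7.375000 + 7.500000)/2 = 7.437500
  f(7.437500) = -3.584229
  f(mid) < 0, so root is in [7.437500, 7.500000]

Step 5: midpoint = (7.437500 + 7.500000)/2 = 7.468750
  f(7.468750) = 1.623505
  f(mid) > 0, so root is in [7.437500, 7.468750]

midpoint = 7.468750


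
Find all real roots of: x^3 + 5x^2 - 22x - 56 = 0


Let p(x) = x^3 + 5x^2 - 22x - 56. By the rational root theorem (leading coefficient 1), any rational root is an integer divisor of 56: try ±1, ±2, ... in turn.
Test x = 1: value = -72 ≠ 0.
Test x = -1: value = -30 ≠ 0.
Test x = 2: value = -72 ≠ 0.
Test x = -2: value = 0 ✓, so (x + 2) is a factor.
Synthetic division by (x + 2): bring down 1; 1(-2) + 5 = 3; 3(-2) - 22 = -28; (-28)(-2) - 56 = 0 → quotient x^2 + 3x - 28, remainder 0.
Solve the quadratic x^2 + 3x - 28 = 0: discriminant = 3^2 - 4(1)(-28) = 9 + 112 = 121.
sqrt(121) = 11, so x = (-3 ± 11)/2: x = 4 or x = -7.

x = -7, x = -2, x = 4
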